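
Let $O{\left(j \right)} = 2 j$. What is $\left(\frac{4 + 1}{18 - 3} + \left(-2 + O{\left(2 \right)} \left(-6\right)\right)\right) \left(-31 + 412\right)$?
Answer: $-9779$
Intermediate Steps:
$\left(\frac{4 + 1}{18 - 3} + \left(-2 + O{\left(2 \right)} \left(-6\right)\right)\right) \left(-31 + 412\right) = \left(\frac{4 + 1}{18 - 3} + \left(-2 + 2 \cdot 2 \left(-6\right)\right)\right) \left(-31 + 412\right) = \left(\frac{1}{15} \cdot 5 + \left(-2 + 4 \left(-6\right)\right)\right) 381 = \left(\frac{1}{15} \cdot 5 - 26\right) 381 = \left(\frac{1}{3} - 26\right) 381 = \left(- \frac{77}{3}\right) 381 = -9779$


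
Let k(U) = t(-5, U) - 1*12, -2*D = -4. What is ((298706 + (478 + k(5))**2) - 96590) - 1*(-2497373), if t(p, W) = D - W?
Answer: 2913858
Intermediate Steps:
D = 2 (D = -1/2*(-4) = 2)
t(p, W) = 2 - W
k(U) = -10 - U (k(U) = (2 - U) - 1*12 = (2 - U) - 12 = -10 - U)
((298706 + (478 + k(5))**2) - 96590) - 1*(-2497373) = ((298706 + (478 + (-10 - 1*5))**2) - 96590) - 1*(-2497373) = ((298706 + (478 + (-10 - 5))**2) - 96590) + 2497373 = ((298706 + (478 - 15)**2) - 96590) + 2497373 = ((298706 + 463**2) - 96590) + 2497373 = ((298706 + 214369) - 96590) + 2497373 = (513075 - 96590) + 2497373 = 416485 + 2497373 = 2913858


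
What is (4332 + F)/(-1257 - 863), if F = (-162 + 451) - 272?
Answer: -4349/2120 ≈ -2.0514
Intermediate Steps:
F = 17 (F = 289 - 272 = 17)
(4332 + F)/(-1257 - 863) = (4332 + 17)/(-1257 - 863) = 4349/(-2120) = 4349*(-1/2120) = -4349/2120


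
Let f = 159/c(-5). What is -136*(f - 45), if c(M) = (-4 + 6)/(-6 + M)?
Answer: 125052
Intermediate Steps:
c(M) = 2/(-6 + M)
f = -1749/2 (f = 159/((2/(-6 - 5))) = 159/((2/(-11))) = 159/((2*(-1/11))) = 159/(-2/11) = 159*(-11/2) = -1749/2 ≈ -874.50)
-136*(f - 45) = -136*(-1749/2 - 45) = -136*(-1839/2) = 125052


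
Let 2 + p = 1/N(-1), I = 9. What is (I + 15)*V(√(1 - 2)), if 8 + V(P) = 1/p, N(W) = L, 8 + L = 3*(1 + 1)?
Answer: -1008/5 ≈ -201.60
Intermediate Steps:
L = -2 (L = -8 + 3*(1 + 1) = -8 + 3*2 = -8 + 6 = -2)
N(W) = -2
p = -5/2 (p = -2 + 1/(-2) = -2 + 1*(-½) = -2 - ½ = -5/2 ≈ -2.5000)
V(P) = -42/5 (V(P) = -8 + 1/(-5/2) = -8 - ⅖ = -42/5)
(I + 15)*V(√(1 - 2)) = (9 + 15)*(-42/5) = 24*(-42/5) = -1008/5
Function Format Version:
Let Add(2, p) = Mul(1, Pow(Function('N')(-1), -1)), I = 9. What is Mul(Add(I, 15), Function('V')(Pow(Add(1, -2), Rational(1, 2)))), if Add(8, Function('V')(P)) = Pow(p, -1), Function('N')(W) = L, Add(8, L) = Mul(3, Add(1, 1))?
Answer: Rational(-1008, 5) ≈ -201.60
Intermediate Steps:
L = -2 (L = Add(-8, Mul(3, Add(1, 1))) = Add(-8, Mul(3, 2)) = Add(-8, 6) = -2)
Function('N')(W) = -2
p = Rational(-5, 2) (p = Add(-2, Mul(1, Pow(-2, -1))) = Add(-2, Mul(1, Rational(-1, 2))) = Add(-2, Rational(-1, 2)) = Rational(-5, 2) ≈ -2.5000)
Function('V')(P) = Rational(-42, 5) (Function('V')(P) = Add(-8, Pow(Rational(-5, 2), -1)) = Add(-8, Rational(-2, 5)) = Rational(-42, 5))
Mul(Add(I, 15), Function('V')(Pow(Add(1, -2), Rational(1, 2)))) = Mul(Add(9, 15), Rational(-42, 5)) = Mul(24, Rational(-42, 5)) = Rational(-1008, 5)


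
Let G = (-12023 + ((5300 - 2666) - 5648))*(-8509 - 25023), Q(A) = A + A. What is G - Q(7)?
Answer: 504220670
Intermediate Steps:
Q(A) = 2*A
G = 504220684 (G = (-12023 + (2634 - 5648))*(-33532) = (-12023 - 3014)*(-33532) = -15037*(-33532) = 504220684)
G - Q(7) = 504220684 - 2*7 = 504220684 - 1*14 = 504220684 - 14 = 504220670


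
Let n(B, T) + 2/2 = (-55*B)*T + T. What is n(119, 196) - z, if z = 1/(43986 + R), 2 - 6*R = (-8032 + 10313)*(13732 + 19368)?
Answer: -48250545281372/37618591 ≈ -1.2826e+6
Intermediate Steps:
n(B, T) = -1 + T - 55*B*T (n(B, T) = -1 + ((-55*B)*T + T) = -1 + (-55*B*T + T) = -1 + (T - 55*B*T) = -1 + T - 55*B*T)
R = -37750549/3 (R = ⅓ - (-8032 + 10313)*(13732 + 19368)/6 = ⅓ - 2281*33100/6 = ⅓ - ⅙*75501100 = ⅓ - 37750550/3 = -37750549/3 ≈ -1.2584e+7)
z = -3/37618591 (z = 1/(43986 - 37750549/3) = 1/(-37618591/3) = -3/37618591 ≈ -7.9748e-8)
n(119, 196) - z = (-1 + 196 - 55*119*196) - 1*(-3/37618591) = (-1 + 196 - 1282820) + 3/37618591 = -1282625 + 3/37618591 = -48250545281372/37618591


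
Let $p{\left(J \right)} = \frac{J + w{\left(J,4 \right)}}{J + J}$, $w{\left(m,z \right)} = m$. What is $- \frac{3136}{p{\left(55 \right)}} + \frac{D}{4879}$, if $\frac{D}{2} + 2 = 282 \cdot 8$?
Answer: $- \frac{2185148}{697} \approx -3135.1$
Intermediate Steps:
$p{\left(J \right)} = 1$ ($p{\left(J \right)} = \frac{J + J}{J + J} = \frac{2 J}{2 J} = 2 J \frac{1}{2 J} = 1$)
$D = 4508$ ($D = -4 + 2 \cdot 282 \cdot 8 = -4 + 2 \cdot 2256 = -4 + 4512 = 4508$)
$- \frac{3136}{p{\left(55 \right)}} + \frac{D}{4879} = - \frac{3136}{1} + \frac{4508}{4879} = \left(-3136\right) 1 + 4508 \cdot \frac{1}{4879} = -3136 + \frac{644}{697} = - \frac{2185148}{697}$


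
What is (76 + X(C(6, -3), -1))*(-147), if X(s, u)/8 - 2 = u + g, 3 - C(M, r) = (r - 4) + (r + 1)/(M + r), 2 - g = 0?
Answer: -14700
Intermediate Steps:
g = 2 (g = 2 - 1*0 = 2 + 0 = 2)
C(M, r) = 7 - r - (1 + r)/(M + r) (C(M, r) = 3 - ((r - 4) + (r + 1)/(M + r)) = 3 - ((-4 + r) + (1 + r)/(M + r)) = 3 - (-4 + r + (1 + r)/(M + r)) = 3 + (4 - r - (1 + r)/(M + r)) = 7 - r - (1 + r)/(M + r))
X(s, u) = 32 + 8*u (X(s, u) = 16 + 8*(u + 2) = 16 + 8*(2 + u) = 16 + (16 + 8*u) = 32 + 8*u)
(76 + X(C(6, -3), -1))*(-147) = (76 + (32 + 8*(-1)))*(-147) = (76 + (32 - 8))*(-147) = (76 + 24)*(-147) = 100*(-147) = -14700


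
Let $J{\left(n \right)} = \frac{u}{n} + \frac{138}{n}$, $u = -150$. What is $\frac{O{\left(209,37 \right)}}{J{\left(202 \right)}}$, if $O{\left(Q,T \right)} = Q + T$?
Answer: $-4141$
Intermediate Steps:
$J{\left(n \right)} = - \frac{12}{n}$ ($J{\left(n \right)} = - \frac{150}{n} + \frac{138}{n} = - \frac{12}{n}$)
$\frac{O{\left(209,37 \right)}}{J{\left(202 \right)}} = \frac{209 + 37}{\left(-12\right) \frac{1}{202}} = \frac{246}{\left(-12\right) \frac{1}{202}} = \frac{246}{- \frac{6}{101}} = 246 \left(- \frac{101}{6}\right) = -4141$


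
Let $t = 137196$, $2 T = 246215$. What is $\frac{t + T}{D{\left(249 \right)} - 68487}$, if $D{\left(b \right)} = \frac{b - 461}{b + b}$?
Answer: $- \frac{129631143}{34106738} \approx -3.8007$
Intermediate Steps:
$T = \frac{246215}{2}$ ($T = \frac{1}{2} \cdot 246215 = \frac{246215}{2} \approx 1.2311 \cdot 10^{5}$)
$D{\left(b \right)} = \frac{-461 + b}{2 b}$
$\frac{t + T}{D{\left(249 \right)} - 68487} = \frac{137196 + \frac{246215}{2}}{\frac{-461 + 249}{2 \cdot 249} - 68487} = \frac{520607}{2 \left(\frac{1}{2} \cdot \frac{1}{249} \left(-212\right) - 68487\right)} = \frac{520607}{2 \left(- \frac{106}{249} - 68487\right)} = \frac{520607}{2 \left(- \frac{17053369}{249}\right)} = \frac{520607}{2} \left(- \frac{249}{17053369}\right) = - \frac{129631143}{34106738}$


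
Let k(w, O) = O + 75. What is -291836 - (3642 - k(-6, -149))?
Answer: -295552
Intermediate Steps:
k(w, O) = 75 + O
-291836 - (3642 - k(-6, -149)) = -291836 - (3642 - (75 - 149)) = -291836 - (3642 - 1*(-74)) = -291836 - (3642 + 74) = -291836 - 1*3716 = -291836 - 3716 = -295552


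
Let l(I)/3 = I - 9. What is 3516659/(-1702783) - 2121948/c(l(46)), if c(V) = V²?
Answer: -406282859647/2331109927 ≈ -174.29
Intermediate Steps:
l(I) = -27 + 3*I (l(I) = 3*(I - 9) = 3*(-9 + I) = -27 + 3*I)
3516659/(-1702783) - 2121948/c(l(46)) = 3516659/(-1702783) - 2121948/(-27 + 3*46)² = 3516659*(-1/1702783) - 2121948/(-27 + 138)² = -3516659/1702783 - 2121948/(111²) = -3516659/1702783 - 2121948/12321 = -3516659/1702783 - 2121948*1/12321 = -3516659/1702783 - 235772/1369 = -406282859647/2331109927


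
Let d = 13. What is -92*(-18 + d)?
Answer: 460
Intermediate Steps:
-92*(-18 + d) = -92*(-18 + 13) = -92*(-5) = 460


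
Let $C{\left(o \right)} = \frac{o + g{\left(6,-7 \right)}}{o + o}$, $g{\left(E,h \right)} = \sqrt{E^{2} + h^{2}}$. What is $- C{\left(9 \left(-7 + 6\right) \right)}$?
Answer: $- \frac{1}{2} + \frac{\sqrt{85}}{18} \approx 0.012197$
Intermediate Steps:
$C{\left(o \right)} = \frac{o + \sqrt{85}}{2 o}$ ($C{\left(o \right)} = \frac{o + \sqrt{6^{2} + \left(-7\right)^{2}}}{o + o} = \frac{o + \sqrt{36 + 49}}{2 o} = \left(o + \sqrt{85}\right) \frac{1}{2 o} = \frac{o + \sqrt{85}}{2 o}$)
$- C{\left(9 \left(-7 + 6\right) \right)} = - \frac{9 \left(-7 + 6\right) + \sqrt{85}}{2 \cdot 9 \left(-7 + 6\right)} = - \frac{9 \left(-1\right) + \sqrt{85}}{2 \cdot 9 \left(-1\right)} = - \frac{-9 + \sqrt{85}}{2 \left(-9\right)} = - \frac{\left(-1\right) \left(-9 + \sqrt{85}\right)}{2 \cdot 9} = - (\frac{1}{2} - \frac{\sqrt{85}}{18}) = - \frac{1}{2} + \frac{\sqrt{85}}{18}$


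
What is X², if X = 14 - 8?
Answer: 36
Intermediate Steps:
X = 6
X² = 6² = 36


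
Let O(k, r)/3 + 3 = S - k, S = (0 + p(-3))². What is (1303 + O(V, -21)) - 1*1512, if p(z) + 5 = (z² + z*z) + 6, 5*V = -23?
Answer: 4394/5 ≈ 878.80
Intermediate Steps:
V = -23/5 (V = (⅕)*(-23) = -23/5 ≈ -4.6000)
p(z) = 1 + 2*z² (p(z) = -5 + ((z² + z*z) + 6) = -5 + ((z² + z²) + 6) = -5 + (2*z² + 6) = -5 + (6 + 2*z²) = 1 + 2*z²)
S = 361 (S = (0 + (1 + 2*(-3)²))² = (0 + (1 + 2*9))² = (0 + (1 + 18))² = (0 + 19)² = 19² = 361)
O(k, r) = 1074 - 3*k (O(k, r) = -9 + 3*(361 - k) = -9 + (1083 - 3*k) = 1074 - 3*k)
(1303 + O(V, -21)) - 1*1512 = (1303 + (1074 - 3*(-23/5))) - 1*1512 = (1303 + (1074 + 69/5)) - 1512 = (1303 + 5439/5) - 1512 = 11954/5 - 1512 = 4394/5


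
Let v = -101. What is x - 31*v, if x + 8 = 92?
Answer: 3215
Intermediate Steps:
x = 84 (x = -8 + 92 = 84)
x - 31*v = 84 - 31*(-101) = 84 + 3131 = 3215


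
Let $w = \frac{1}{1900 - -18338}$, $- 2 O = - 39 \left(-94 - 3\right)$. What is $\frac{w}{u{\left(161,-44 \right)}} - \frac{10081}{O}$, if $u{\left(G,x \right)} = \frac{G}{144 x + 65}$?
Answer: $\frac{21890161441}{4108738998} \approx 5.3277$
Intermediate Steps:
$O = - \frac{3783}{2}$ ($O = - \frac{\left(-39\right) \left(-94 - 3\right)}{2} = - \frac{\left(-39\right) \left(-97\right)}{2} = \left(- \frac{1}{2}\right) 3783 = - \frac{3783}{2} \approx -1891.5$)
$w = \frac{1}{20238}$ ($w = \frac{1}{1900 + 18338} = \frac{1}{20238} \approx 4.9412 \cdot 10^{-5}$)
$u{\left(G,x \right)} = \frac{G}{65 + 144 x}$
$\frac{w}{u{\left(161,-44 \right)}} - \frac{10081}{O} = \frac{1}{20238 \frac{161}{65 + 144 \left(-44\right)}} - \frac{10081}{- \frac{3783}{2}} = \frac{1}{20238 \frac{161}{65 - 6336}} - - \frac{20162}{3783} = \frac{1}{20238 \frac{161}{-6271}} + \frac{20162}{3783} = \frac{1}{20238 \cdot 161 \left(- \frac{1}{6271}\right)} + \frac{20162}{3783} = \frac{1}{20238 \left(- \frac{161}{6271}\right)} + \frac{20162}{3783} = \frac{1}{20238} \left(- \frac{6271}{161}\right) + \frac{20162}{3783} = - \frac{6271}{3258318} + \frac{20162}{3783} = \frac{21890161441}{4108738998}$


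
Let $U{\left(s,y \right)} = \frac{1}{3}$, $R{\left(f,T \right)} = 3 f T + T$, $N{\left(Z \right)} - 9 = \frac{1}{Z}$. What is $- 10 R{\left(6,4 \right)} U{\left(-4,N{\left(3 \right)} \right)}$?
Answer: $- \frac{760}{3} \approx -253.33$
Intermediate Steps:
$N{\left(Z \right)} = 9 + \frac{1}{Z}$
$R{\left(f,T \right)} = T + 3 T f$ ($R{\left(f,T \right)} = 3 T f + T = T + 3 T f$)
$U{\left(s,y \right)} = \frac{1}{3}$
$- 10 R{\left(6,4 \right)} U{\left(-4,N{\left(3 \right)} \right)} = - 10 \cdot 4 \left(1 + 3 \cdot 6\right) \frac{1}{3} = - 10 \cdot 4 \left(1 + 18\right) \frac{1}{3} = - 10 \cdot 4 \cdot 19 \cdot \frac{1}{3} = \left(-10\right) 76 \cdot \frac{1}{3} = \left(-760\right) \frac{1}{3} = - \frac{760}{3}$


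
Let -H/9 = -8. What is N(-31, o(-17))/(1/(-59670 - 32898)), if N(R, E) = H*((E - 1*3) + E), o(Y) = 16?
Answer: -193281984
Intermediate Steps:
H = 72 (H = -9*(-8) = 72)
N(R, E) = -216 + 144*E (N(R, E) = 72*((E - 1*3) + E) = 72*((E - 3) + E) = 72*((-3 + E) + E) = 72*(-3 + 2*E) = -216 + 144*E)
N(-31, o(-17))/(1/(-59670 - 32898)) = (-216 + 144*16)/(1/(-59670 - 32898)) = (-216 + 2304)/(1/(-92568)) = 2088/(-1/92568) = 2088*(-92568) = -193281984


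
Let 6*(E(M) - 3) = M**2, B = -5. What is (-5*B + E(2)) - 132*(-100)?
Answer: 39686/3 ≈ 13229.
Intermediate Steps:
E(M) = 3 + M**2/6
(-5*B + E(2)) - 132*(-100) = (-5*(-5) + (3 + (1/6)*2**2)) - 132*(-100) = (25 + (3 + (1/6)*4)) + 13200 = (25 + (3 + 2/3)) + 13200 = (25 + 11/3) + 13200 = 86/3 + 13200 = 39686/3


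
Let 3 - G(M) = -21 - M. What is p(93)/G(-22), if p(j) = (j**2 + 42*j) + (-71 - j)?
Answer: 12391/2 ≈ 6195.5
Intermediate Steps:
p(j) = -71 + j**2 + 41*j
G(M) = 24 + M (G(M) = 3 - (-21 - M) = 3 + (21 + M) = 24 + M)
p(93)/G(-22) = (-71 + 93**2 + 41*93)/(24 - 22) = (-71 + 8649 + 3813)/2 = 12391*(1/2) = 12391/2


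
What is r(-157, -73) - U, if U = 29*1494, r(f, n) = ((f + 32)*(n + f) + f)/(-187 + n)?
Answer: -11293353/260 ≈ -43436.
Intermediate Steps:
r(f, n) = (f + (32 + f)*(f + n))/(-187 + n) (r(f, n) = ((32 + f)*(f + n) + f)/(-187 + n) = (f + (32 + f)*(f + n))/(-187 + n))
U = 43326
r(-157, -73) - U = ((-157)**2 + 32*(-73) + 33*(-157) - 157*(-73))/(-187 - 73) - 1*43326 = (24649 - 2336 - 5181 + 11461)/(-260) - 43326 = -1/260*28593 - 43326 = -28593/260 - 43326 = -11293353/260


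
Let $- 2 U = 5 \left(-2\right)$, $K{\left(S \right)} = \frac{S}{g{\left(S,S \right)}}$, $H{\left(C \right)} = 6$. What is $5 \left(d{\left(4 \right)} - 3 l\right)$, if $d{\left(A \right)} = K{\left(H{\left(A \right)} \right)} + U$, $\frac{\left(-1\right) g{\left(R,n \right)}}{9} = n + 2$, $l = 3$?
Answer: $- \frac{245}{12} \approx -20.417$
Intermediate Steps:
$g{\left(R,n \right)} = -18 - 9 n$ ($g{\left(R,n \right)} = - 9 \left(n + 2\right) = - 9 \left(2 + n\right) = -18 - 9 n$)
$K{\left(S \right)} = \frac{S}{-18 - 9 S}$
$U = 5$ ($U = - \frac{5 \left(-2\right)}{2} = \left(- \frac{1}{2}\right) \left(-10\right) = 5$)
$d{\left(A \right)} = \frac{59}{12}$ ($d{\left(A \right)} = \left(-1\right) 6 \frac{1}{18 + 9 \cdot 6} + 5 = \left(-1\right) 6 \frac{1}{18 + 54} + 5 = \left(-1\right) 6 \cdot \frac{1}{72} + 5 = - \frac{1}{12} + 5 = \frac{59}{12}$)
$5 \left(d{\left(4 \right)} - 3 l\right) = 5 \left(\frac{59}{12} - 9\right) = 5 \left(- \frac{49}{12}\right) = - \frac{245}{12}$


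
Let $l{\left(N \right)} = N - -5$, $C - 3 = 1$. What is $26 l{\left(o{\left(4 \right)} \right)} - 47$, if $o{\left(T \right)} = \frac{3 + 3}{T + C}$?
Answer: $\frac{205}{2} \approx 102.5$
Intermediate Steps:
$C = 4$ ($C = 3 + 1 = 4$)
$o{\left(T \right)} = \frac{6}{4 + T}$ ($o{\left(T \right)} = \frac{3 + 3}{T + 4} = \frac{6}{4 + T}$)
$l{\left(N \right)} = 5 + N$ ($l{\left(N \right)} = N + 5 = 5 + N$)
$26 l{\left(o{\left(4 \right)} \right)} - 47 = 26 \left(5 + \frac{6}{4 + 4}\right) - 47 = 26 \left(5 + \frac{6}{8}\right) - 47 = 26 \left(5 + 6 \cdot \frac{1}{8}\right) - 47 = 26 \left(5 + \frac{3}{4}\right) - 47 = 26 \cdot \frac{23}{4} - 47 = \frac{299}{2} - 47 = \frac{205}{2}$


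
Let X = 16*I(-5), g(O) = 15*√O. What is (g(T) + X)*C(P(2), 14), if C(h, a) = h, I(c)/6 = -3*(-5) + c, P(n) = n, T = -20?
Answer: 1920 + 60*I*√5 ≈ 1920.0 + 134.16*I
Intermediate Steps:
I(c) = 90 + 6*c (I(c) = 6*(-3*(-5) + c) = 6*(15 + c) = 90 + 6*c)
X = 960 (X = 16*(90 + 6*(-5)) = 16*(90 - 30) = 16*60 = 960)
(g(T) + X)*C(P(2), 14) = (15*√(-20) + 960)*2 = (15*(2*I*√5) + 960)*2 = (30*I*√5 + 960)*2 = (960 + 30*I*√5)*2 = 1920 + 60*I*√5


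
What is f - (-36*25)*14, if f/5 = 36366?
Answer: 194430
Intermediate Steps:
f = 181830 (f = 5*36366 = 181830)
f - (-36*25)*14 = 181830 - (-36*25)*14 = 181830 - (-900)*14 = 181830 - 1*(-12600) = 181830 + 12600 = 194430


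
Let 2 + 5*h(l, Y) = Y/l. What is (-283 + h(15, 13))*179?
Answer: -3802318/75 ≈ -50698.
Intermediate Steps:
h(l, Y) = -⅖ + Y/(5*l) (h(l, Y) = -⅖ + (Y/l)/5 = -⅖ + Y/(5*l))
(-283 + h(15, 13))*179 = (-283 + (⅕)*(13 - 2*15)/15)*179 = (-283 + (⅕)*(1/15)*(13 - 30))*179 = (-283 + (⅕)*(1/15)*(-17))*179 = (-283 - 17/75)*179 = -21242/75*179 = -3802318/75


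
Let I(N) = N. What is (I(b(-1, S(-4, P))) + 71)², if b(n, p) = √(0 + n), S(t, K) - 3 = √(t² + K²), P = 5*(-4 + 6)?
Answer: (71 + I)² ≈ 5040.0 + 142.0*I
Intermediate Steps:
P = 10 (P = 5*2 = 10)
S(t, K) = 3 + √(K² + t²) (S(t, K) = 3 + √(t² + K²) = 3 + √(K² + t²))
b(n, p) = √n
(I(b(-1, S(-4, P))) + 71)² = (√(-1) + 71)² = (I + 71)² = (71 + I)²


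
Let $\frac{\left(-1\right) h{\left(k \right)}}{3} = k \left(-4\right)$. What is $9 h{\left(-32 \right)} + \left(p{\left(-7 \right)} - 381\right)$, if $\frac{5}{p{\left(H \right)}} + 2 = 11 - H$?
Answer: $- \frac{61387}{16} \approx -3836.7$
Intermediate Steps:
$p{\left(H \right)} = \frac{5}{9 - H}$ ($p{\left(H \right)} = \frac{5}{-2 - \left(-11 + H\right)} = \frac{5}{9 - H}$)
$h{\left(k \right)} = 12 k$ ($h{\left(k \right)} = - 3 k \left(-4\right) = - 3 \left(- 4 k\right) = 12 k$)
$9 h{\left(-32 \right)} + \left(p{\left(-7 \right)} - 381\right) = 9 \cdot 12 \left(-32\right) - \left(381 + \frac{5}{-9 - 7}\right) = 9 \left(-384\right) - \left(381 + \frac{5}{-16}\right) = -3456 - \frac{6091}{16} = - \frac{61387}{16}$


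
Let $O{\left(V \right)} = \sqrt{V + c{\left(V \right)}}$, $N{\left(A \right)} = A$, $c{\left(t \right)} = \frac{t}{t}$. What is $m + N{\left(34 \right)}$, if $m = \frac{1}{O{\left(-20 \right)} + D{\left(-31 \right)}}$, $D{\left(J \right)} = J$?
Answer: $\frac{33289}{980} - \frac{i \sqrt{19}}{980} \approx 33.968 - 0.0044479 i$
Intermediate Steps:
$c{\left(t \right)} = 1$
$O{\left(V \right)} = \sqrt{1 + V}$ ($O{\left(V \right)} = \sqrt{V + 1} = \sqrt{1 + V}$)
$m = \frac{1}{-31 + i \sqrt{19}}$ ($m = \frac{1}{\sqrt{1 - 20} - 31} = \frac{1}{\sqrt{-19} - 31} = \frac{1}{i \sqrt{19} - 31} = \frac{1}{-31 + i \sqrt{19}} \approx -0.031633 - 0.0044479 i$)
$m + N{\left(34 \right)} = \left(- \frac{31}{980} - \frac{i \sqrt{19}}{980}\right) + 34 = \frac{33289}{980} - \frac{i \sqrt{19}}{980}$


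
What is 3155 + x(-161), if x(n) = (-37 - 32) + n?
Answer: 2925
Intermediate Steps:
x(n) = -69 + n
3155 + x(-161) = 3155 + (-69 - 161) = 3155 - 230 = 2925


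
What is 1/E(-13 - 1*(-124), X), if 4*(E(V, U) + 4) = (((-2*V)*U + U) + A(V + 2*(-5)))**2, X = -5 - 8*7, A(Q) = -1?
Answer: 1/45427596 ≈ 2.2013e-8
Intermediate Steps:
X = -61 (X = -5 - 56 = -61)
E(V, U) = -4 + (-1 + U - 2*U*V)**2/4 (E(V, U) = -4 + (((-2*V)*U + U) - 1)**2/4 = -4 + ((-2*U*V + U) - 1)**2/4 = -4 + ((U - 2*U*V) - 1)**2/4 = -4 + (-1 + U - 2*U*V)**2/4)
1/E(-13 - 1*(-124), X) = 1/(-4 + (1 - 1*(-61) + 2*(-61)*(-13 - 1*(-124)))**2/4) = 1/(-4 + (1 + 61 + 2*(-61)*(-13 + 124))**2/4) = 1/(-4 + (1 + 61 + 2*(-61)*111)**2/4) = 1/(-4 + (1 + 61 - 13542)**2/4) = 1/(-4 + (1/4)*(-13480)**2) = 1/(-4 + (1/4)*181710400) = 1/(-4 + 45427600) = 1/45427596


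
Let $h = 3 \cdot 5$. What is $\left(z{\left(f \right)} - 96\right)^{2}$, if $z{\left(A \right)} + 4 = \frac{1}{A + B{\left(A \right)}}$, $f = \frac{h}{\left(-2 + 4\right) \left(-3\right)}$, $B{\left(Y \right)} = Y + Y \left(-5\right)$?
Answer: $\frac{2244004}{225} \approx 9973.3$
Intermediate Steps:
$h = 15$
$B{\left(Y \right)} = - 4 Y$ ($B{\left(Y \right)} = Y - 5 Y = - 4 Y$)
$f = - \frac{5}{2}$ ($f = \frac{15}{\left(-2 + 4\right) \left(-3\right)} = \frac{15}{2 \left(-3\right)} = \frac{15}{-6} = 15 \left(- \frac{1}{6}\right) = - \frac{5}{2} \approx -2.5$)
$z{\left(A \right)} = -4 - \frac{1}{3 A}$ ($z{\left(A \right)} = -4 + \frac{1}{A - 4 A} = -4 + \frac{1}{\left(-3\right) A} = -4 - \frac{1}{3 A}$)
$\left(z{\left(f \right)} - 96\right)^{2} = \left(\left(-4 - \frac{1}{3 \left(- \frac{5}{2}\right)}\right) - 96\right)^{2} = \left(\left(-4 - - \frac{2}{15}\right) - 96\right)^{2} = \left(\left(-4 + \frac{2}{15}\right) - 96\right)^{2} = \left(- \frac{58}{15} - 96\right)^{2} = \left(- \frac{1498}{15}\right)^{2} = \frac{2244004}{225}$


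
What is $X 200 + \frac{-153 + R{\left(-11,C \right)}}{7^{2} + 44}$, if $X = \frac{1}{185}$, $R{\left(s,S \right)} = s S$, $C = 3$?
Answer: $- \frac{34}{37} \approx -0.91892$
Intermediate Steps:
$R{\left(s,S \right)} = S s$
$X = \frac{1}{185} \approx 0.0054054$
$X 200 + \frac{-153 + R{\left(-11,C \right)}}{7^{2} + 44} = \frac{1}{185} \cdot 200 + \frac{-153 + 3 \left(-11\right)}{7^{2} + 44} = \frac{40}{37} + \frac{-153 - 33}{49 + 44} = \frac{40}{37} - \frac{186}{93} = \frac{40}{37} - 2 = - \frac{34}{37}$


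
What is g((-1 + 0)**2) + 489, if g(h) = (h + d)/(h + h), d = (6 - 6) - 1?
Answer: 489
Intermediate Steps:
d = -1 (d = 0 - 1 = -1)
g(h) = (-1 + h)/(2*h) (g(h) = (h - 1)/(h + h) = (-1 + h)/((2*h)) = (-1 + h)*(1/(2*h)) = (-1 + h)/(2*h))
g((-1 + 0)**2) + 489 = (-1 + (-1 + 0)**2)/(2*((-1 + 0)**2)) + 489 = (-1 + (-1)**2)/(2*((-1)**2)) + 489 = (1/2)*(-1 + 1)/1 + 489 = (1/2)*1*0 + 489 = 0 + 489 = 489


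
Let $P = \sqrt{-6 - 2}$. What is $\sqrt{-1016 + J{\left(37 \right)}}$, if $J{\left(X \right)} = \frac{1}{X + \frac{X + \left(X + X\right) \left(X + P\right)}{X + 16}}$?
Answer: $\frac{\sqrt{37} \sqrt{\frac{-4811723 - 150368 i \sqrt{2}}{32 + i \sqrt{2}}}}{74} \approx 7.743 \cdot 10^{-6} - 31.875 i$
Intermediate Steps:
$P = 2 i \sqrt{2}$ ($P = \sqrt{-8} = 2 i \sqrt{2} \approx 2.8284 i$)
$J{\left(X \right)} = \frac{1}{X + \frac{X + 2 X \left(X + 2 i \sqrt{2}\right)}{16 + X}}$ ($J{\left(X \right)} = \frac{1}{X + \frac{X + \left(X + X\right) \left(X + 2 i \sqrt{2}\right)}{X + 16}} = \frac{1}{X + \frac{X + 2 X \left(X + 2 i \sqrt{2}\right)}{16 + X}}$)
$\sqrt{-1016 + J{\left(37 \right)}} = \sqrt{-1016 + \frac{16 + 37}{37 \left(17 + 3 \cdot 37 + 4 i \sqrt{2}\right)}} = \sqrt{-1016 + \frac{1}{37} \frac{1}{17 + 111 + 4 i \sqrt{2}} \cdot 53} = \sqrt{-1016 + \frac{1}{37} \frac{1}{128 + 4 i \sqrt{2}} \cdot 53} = \sqrt{-1016 + \frac{53}{37 \left(128 + 4 i \sqrt{2}\right)}}$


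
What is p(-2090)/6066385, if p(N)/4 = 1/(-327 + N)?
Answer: -4/14662452545 ≈ -2.7281e-10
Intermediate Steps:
p(N) = 4/(-327 + N)
p(-2090)/6066385 = (4/(-327 - 2090))/6066385 = (4/(-2417))*(1/6066385) = (4*(-1/2417))*(1/6066385) = -4/2417*1/6066385 = -4/14662452545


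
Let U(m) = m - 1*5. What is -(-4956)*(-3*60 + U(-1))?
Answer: -921816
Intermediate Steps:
U(m) = -5 + m (U(m) = m - 5 = -5 + m)
-(-4956)*(-3*60 + U(-1)) = -(-4956)*(-3*60 + (-5 - 1)) = -(-4956)*(-180 - 6) = -(-4956)*(-186) = -42*21948 = -921816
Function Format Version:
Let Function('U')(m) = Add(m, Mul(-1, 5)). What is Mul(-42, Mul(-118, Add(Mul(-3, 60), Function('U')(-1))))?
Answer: -921816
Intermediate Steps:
Function('U')(m) = Add(-5, m) (Function('U')(m) = Add(m, -5) = Add(-5, m))
Mul(-42, Mul(-118, Add(Mul(-3, 60), Function('U')(-1)))) = Mul(-42, Mul(-118, Add(Mul(-3, 60), Add(-5, -1)))) = Mul(-42, Mul(-118, Add(-180, -6))) = Mul(-42, Mul(-118, -186)) = Mul(-42, 21948) = -921816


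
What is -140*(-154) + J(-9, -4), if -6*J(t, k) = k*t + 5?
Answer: 129319/6 ≈ 21553.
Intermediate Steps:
J(t, k) = -⅚ - k*t/6 (J(t, k) = -(k*t + 5)/6 = -(5 + k*t)/6 = -⅚ - k*t/6)
-140*(-154) + J(-9, -4) = -140*(-154) + (-⅚ - ⅙*(-4)*(-9)) = 21560 + (-⅚ - 6) = 21560 - 41/6 = 129319/6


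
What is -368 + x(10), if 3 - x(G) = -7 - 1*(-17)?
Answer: -375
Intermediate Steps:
x(G) = -7 (x(G) = 3 - (-7 - 1*(-17)) = 3 - (-7 + 17) = 3 - 1*10 = 3 - 10 = -7)
-368 + x(10) = -368 - 7 = -375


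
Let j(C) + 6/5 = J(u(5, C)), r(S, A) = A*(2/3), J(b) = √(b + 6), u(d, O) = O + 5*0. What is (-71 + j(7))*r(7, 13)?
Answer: -9386/15 + 26*√13/3 ≈ -594.49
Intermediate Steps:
u(d, O) = O (u(d, O) = O + 0 = O)
J(b) = √(6 + b)
r(S, A) = 2*A/3 (r(S, A) = A*(2*(⅓)) = A*(⅔) = 2*A/3)
j(C) = -6/5 + √(6 + C)
(-71 + j(7))*r(7, 13) = (-71 + (-6/5 + √(6 + 7)))*((⅔)*13) = (-71 + (-6/5 + √13))*(26/3) = (-361/5 + √13)*(26/3) = -9386/15 + 26*√13/3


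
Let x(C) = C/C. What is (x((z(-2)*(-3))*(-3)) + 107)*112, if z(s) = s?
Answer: 12096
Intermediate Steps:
x(C) = 1
(x((z(-2)*(-3))*(-3)) + 107)*112 = (1 + 107)*112 = 108*112 = 12096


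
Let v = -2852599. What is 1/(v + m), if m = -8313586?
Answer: -1/11166185 ≈ -8.9556e-8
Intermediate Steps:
1/(v + m) = 1/(-2852599 - 8313586) = 1/(-11166185) = -1/11166185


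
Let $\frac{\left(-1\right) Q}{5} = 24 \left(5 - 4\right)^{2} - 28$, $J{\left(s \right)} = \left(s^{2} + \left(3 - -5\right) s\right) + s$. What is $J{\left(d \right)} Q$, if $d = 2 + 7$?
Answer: $3240$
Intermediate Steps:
$d = 9$
$J{\left(s \right)} = s^{2} + 9 s$ ($J{\left(s \right)} = \left(s^{2} + \left(3 + 5\right) s\right) + s = \left(s^{2} + 8 s\right) + s = s^{2} + 9 s$)
$Q = 20$ ($Q = - 5 \left(24 \left(5 - 4\right)^{2} - 28\right) = - 5 \left(24 \cdot 1^{2} - 28\right) = - 5 \left(24 \cdot 1 - 28\right) = - 5 \left(24 - 28\right) = \left(-5\right) \left(-4\right) = 20$)
$J{\left(d \right)} Q = 9 \left(9 + 9\right) 20 = 9 \cdot 18 \cdot 20 = 162 \cdot 20 = 3240$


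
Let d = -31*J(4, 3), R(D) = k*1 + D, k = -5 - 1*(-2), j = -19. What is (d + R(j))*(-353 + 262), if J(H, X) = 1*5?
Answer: 16107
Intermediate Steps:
J(H, X) = 5
k = -3 (k = -5 + 2 = -3)
R(D) = -3 + D (R(D) = -3*1 + D = -3 + D)
d = -155 (d = -31*5 = -155)
(d + R(j))*(-353 + 262) = (-155 + (-3 - 19))*(-353 + 262) = (-155 - 22)*(-91) = -177*(-91) = 16107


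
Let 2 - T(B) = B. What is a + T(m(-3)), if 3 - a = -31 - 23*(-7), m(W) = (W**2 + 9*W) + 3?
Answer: -110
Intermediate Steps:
m(W) = 3 + W**2 + 9*W
T(B) = 2 - B
a = -127 (a = 3 - (-31 - 23*(-7)) = 3 - (-31 + 161) = 3 - 1*130 = 3 - 130 = -127)
a + T(m(-3)) = -127 + (2 - (3 + (-3)**2 + 9*(-3))) = -127 + (2 - (3 + 9 - 27)) = -127 + (2 - 1*(-15)) = -127 + (2 + 15) = -127 + 17 = -110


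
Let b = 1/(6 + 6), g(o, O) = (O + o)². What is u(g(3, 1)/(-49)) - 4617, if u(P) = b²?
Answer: -664847/144 ≈ -4617.0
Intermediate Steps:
b = 1/12 ≈ 0.083333
u(P) = 1/144 (u(P) = (1/12)² = 1/144)
u(g(3, 1)/(-49)) - 4617 = 1/144 - 4617 = -664847/144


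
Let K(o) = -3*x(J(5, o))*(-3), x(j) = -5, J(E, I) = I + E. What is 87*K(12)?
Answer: -3915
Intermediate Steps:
J(E, I) = E + I
K(o) = -45 (K(o) = -3*(-5)*(-3) = 15*(-3) = -45)
87*K(12) = 87*(-45) = -3915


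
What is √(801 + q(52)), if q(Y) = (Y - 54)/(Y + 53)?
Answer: √8830815/105 ≈ 28.302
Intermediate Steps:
q(Y) = (-54 + Y)/(53 + Y)
√(801 + q(52)) = √(801 + (-54 + 52)/(53 + 52)) = √(801 - 2/105) = √(84103/105) = √8830815/105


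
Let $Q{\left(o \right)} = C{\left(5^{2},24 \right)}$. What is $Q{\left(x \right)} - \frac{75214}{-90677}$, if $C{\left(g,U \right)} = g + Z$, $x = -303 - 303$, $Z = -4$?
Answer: $\frac{1979431}{90677} \approx 21.829$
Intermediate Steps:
$x = -606$
$C{\left(g,U \right)} = -4 + g$ ($C{\left(g,U \right)} = g - 4 = -4 + g$)
$Q{\left(o \right)} = 21$ ($Q{\left(o \right)} = -4 + 5^{2} = -4 + 25 = 21$)
$Q{\left(x \right)} - \frac{75214}{-90677} = 21 - \frac{75214}{-90677} = 21 - 75214 \left(- \frac{1}{90677}\right) = 21 - - \frac{75214}{90677} = 21 + \frac{75214}{90677} = \frac{1979431}{90677}$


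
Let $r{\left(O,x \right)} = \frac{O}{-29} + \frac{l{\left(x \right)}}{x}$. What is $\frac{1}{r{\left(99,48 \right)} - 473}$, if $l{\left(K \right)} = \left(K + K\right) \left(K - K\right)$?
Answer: $- \frac{29}{13816} \approx -0.002099$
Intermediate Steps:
$l{\left(K \right)} = 0$ ($l{\left(K \right)} = 2 K 0 = 0$)
$r{\left(O,x \right)} = - \frac{O}{29}$ ($r{\left(O,x \right)} = \frac{O}{-29} + \frac{0}{x} = O \left(- \frac{1}{29}\right) + 0 = - \frac{O}{29} + 0 = - \frac{O}{29}$)
$\frac{1}{r{\left(99,48 \right)} - 473} = \frac{1}{\left(- \frac{1}{29}\right) 99 - 473} = \frac{1}{- \frac{99}{29} - 473} = \frac{1}{- \frac{13816}{29}} = - \frac{29}{13816}$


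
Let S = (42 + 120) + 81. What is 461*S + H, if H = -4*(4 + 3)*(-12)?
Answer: 112359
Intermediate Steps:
S = 243 (S = 162 + 81 = 243)
H = 336 (H = -4*7*(-12) = -28*(-12) = 336)
461*S + H = 461*243 + 336 = 112023 + 336 = 112359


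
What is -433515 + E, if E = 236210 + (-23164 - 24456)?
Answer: -244925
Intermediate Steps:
E = 188590 (E = 236210 - 47620 = 188590)
-433515 + E = -433515 + 188590 = -244925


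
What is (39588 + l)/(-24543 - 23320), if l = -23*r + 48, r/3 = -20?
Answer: -41016/47863 ≈ -0.85695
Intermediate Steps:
r = -60 (r = 3*(-20) = -60)
l = 1428 (l = -23*(-60) + 48 = 1380 + 48 = 1428)
(39588 + l)/(-24543 - 23320) = (39588 + 1428)/(-24543 - 23320) = 41016/(-47863) = 41016*(-1/47863) = -41016/47863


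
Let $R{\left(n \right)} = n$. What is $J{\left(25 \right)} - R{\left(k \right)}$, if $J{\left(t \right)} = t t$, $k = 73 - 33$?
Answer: $585$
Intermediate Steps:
$k = 40$ ($k = 73 - 33 = 40$)
$J{\left(t \right)} = t^{2}$
$J{\left(25 \right)} - R{\left(k \right)} = 25^{2} - 40 = 625 - 40 = 585$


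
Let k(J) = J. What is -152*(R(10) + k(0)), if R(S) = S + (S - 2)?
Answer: -2736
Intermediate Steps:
R(S) = -2 + 2*S (R(S) = S + (-2 + S) = -2 + 2*S)
-152*(R(10) + k(0)) = -152*((-2 + 2*10) + 0) = -152*((-2 + 20) + 0) = -152*(18 + 0) = -152*18 = -2736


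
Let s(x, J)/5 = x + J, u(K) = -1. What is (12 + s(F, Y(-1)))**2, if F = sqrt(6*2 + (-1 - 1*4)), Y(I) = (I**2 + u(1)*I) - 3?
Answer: 224 + 70*sqrt(7) ≈ 409.20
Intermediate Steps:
Y(I) = -3 + I**2 - I (Y(I) = (I**2 - I) - 3 = -3 + I**2 - I)
F = sqrt(7) (F = sqrt(12 + (-1 - 4)) = sqrt(12 - 5) = sqrt(7) ≈ 2.6458)
s(x, J) = 5*J + 5*x (s(x, J) = 5*(x + J) = 5*(J + x) = 5*J + 5*x)
(12 + s(F, Y(-1)))**2 = (12 + (5*(-3 + (-1)**2 - 1*(-1)) + 5*sqrt(7)))**2 = (12 + (5*(-3 + 1 + 1) + 5*sqrt(7)))**2 = (12 + (5*(-1) + 5*sqrt(7)))**2 = (12 + (-5 + 5*sqrt(7)))**2 = (7 + 5*sqrt(7))**2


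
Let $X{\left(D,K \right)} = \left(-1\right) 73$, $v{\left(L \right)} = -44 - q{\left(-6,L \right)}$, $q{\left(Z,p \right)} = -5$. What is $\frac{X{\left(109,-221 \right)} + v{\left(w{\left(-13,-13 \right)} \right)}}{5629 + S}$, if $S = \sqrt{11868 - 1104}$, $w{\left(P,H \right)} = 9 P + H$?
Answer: $- \frac{48496}{2436529} + \frac{672 \sqrt{299}}{31674877} \approx -0.019537$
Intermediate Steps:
$w{\left(P,H \right)} = H + 9 P$
$v{\left(L \right)} = -39$ ($v{\left(L \right)} = -44 - -5 = -44 + 5 = -39$)
$X{\left(D,K \right)} = -73$
$S = 6 \sqrt{299}$ ($S = \sqrt{10764} = 6 \sqrt{299} \approx 103.75$)
$\frac{X{\left(109,-221 \right)} + v{\left(w{\left(-13,-13 \right)} \right)}}{5629 + S} = \frac{-73 - 39}{5629 + 6 \sqrt{299}} = - \frac{112}{5629 + 6 \sqrt{299}}$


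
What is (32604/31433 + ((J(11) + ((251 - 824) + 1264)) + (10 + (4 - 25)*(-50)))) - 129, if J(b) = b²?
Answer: 54820323/31433 ≈ 1744.0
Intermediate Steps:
(32604/31433 + ((J(11) + ((251 - 824) + 1264)) + (10 + (4 - 25)*(-50)))) - 129 = (32604/31433 + ((11² + ((251 - 824) + 1264)) + (10 + (4 - 25)*(-50)))) - 129 = (32604*(1/31433) + ((121 + (-573 + 1264)) + (10 - 21*(-50)))) - 129 = (32604/31433 + ((121 + 691) + (10 + 1050))) - 129 = (32604/31433 + (812 + 1060)) - 129 = (32604/31433 + 1872) - 129 = 58875180/31433 - 129 = 54820323/31433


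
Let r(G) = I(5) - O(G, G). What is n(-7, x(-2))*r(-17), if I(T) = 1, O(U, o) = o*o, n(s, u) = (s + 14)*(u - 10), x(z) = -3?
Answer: 26208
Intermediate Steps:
n(s, u) = (-10 + u)*(14 + s) (n(s, u) = (14 + s)*(-10 + u) = (-10 + u)*(14 + s))
O(U, o) = o²
r(G) = 1 - G²
n(-7, x(-2))*r(-17) = (-140 - 10*(-7) + 14*(-3) - 7*(-3))*(1 - 1*(-17)²) = (-140 + 70 - 42 + 21)*(1 - 1*289) = -91*(1 - 289) = -91*(-288) = 26208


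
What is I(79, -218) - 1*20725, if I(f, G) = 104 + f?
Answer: -20542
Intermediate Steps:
I(79, -218) - 1*20725 = (104 + 79) - 1*20725 = 183 - 20725 = -20542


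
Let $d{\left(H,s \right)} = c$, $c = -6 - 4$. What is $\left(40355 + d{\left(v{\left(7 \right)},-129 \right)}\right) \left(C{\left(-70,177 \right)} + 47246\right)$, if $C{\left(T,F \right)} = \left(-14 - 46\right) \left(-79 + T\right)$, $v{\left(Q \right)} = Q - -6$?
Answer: $2266824170$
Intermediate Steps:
$v{\left(Q \right)} = 6 + Q$ ($v{\left(Q \right)} = Q + 6 = 6 + Q$)
$C{\left(T,F \right)} = 4740 - 60 T$ ($C{\left(T,F \right)} = - 60 \left(-79 + T\right) = 4740 - 60 T$)
$c = -10$ ($c = -6 - 4 = -10$)
$d{\left(H,s \right)} = -10$
$\left(40355 + d{\left(v{\left(7 \right)},-129 \right)}\right) \left(C{\left(-70,177 \right)} + 47246\right) = \left(40355 - 10\right) \left(\left(4740 - -4200\right) + 47246\right) = 40345 \left(\left(4740 + 4200\right) + 47246\right) = 40345 \left(8940 + 47246\right) = 40345 \cdot 56186 = 2266824170$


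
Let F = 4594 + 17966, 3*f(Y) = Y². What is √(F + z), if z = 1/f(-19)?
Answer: 3*√904907/19 ≈ 150.20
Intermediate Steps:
f(Y) = Y²/3
z = 3/361 (z = 1/((⅓)*(-19)²) = 1/((⅓)*361) = 1/(361/3) = 3/361 ≈ 0.0083102)
F = 22560
√(F + z) = √(22560 + 3/361) = √(8144163/361) = 3*√904907/19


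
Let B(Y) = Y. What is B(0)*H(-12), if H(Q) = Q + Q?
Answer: 0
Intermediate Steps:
H(Q) = 2*Q
B(0)*H(-12) = 0*(2*(-12)) = 0*(-24) = 0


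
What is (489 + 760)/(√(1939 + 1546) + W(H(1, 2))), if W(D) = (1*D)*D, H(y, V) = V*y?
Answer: -4996/3469 + 1249*√3485/3469 ≈ 19.815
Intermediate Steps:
W(D) = D² (W(D) = D*D = D²)
(489 + 760)/(√(1939 + 1546) + W(H(1, 2))) = (489 + 760)/(√(1939 + 1546) + (2*1)²) = 1249/(√3485 + 2²) = 1249/(√3485 + 4) = 1249/(4 + √3485)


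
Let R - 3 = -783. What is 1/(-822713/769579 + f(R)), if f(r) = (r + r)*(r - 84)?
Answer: 769579/1037268536647 ≈ 7.4193e-7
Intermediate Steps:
R = -780 (R = 3 - 783 = -780)
f(r) = 2*r*(-84 + r) (f(r) = (2*r)*(-84 + r) = 2*r*(-84 + r))
1/(-822713/769579 + f(R)) = 1/(-822713/769579 + 2*(-780)*(-84 - 780)) = 1/(-822713*1/769579 + 2*(-780)*(-864)) = 1/(-822713/769579 + 1347840) = 1/(1037268536647/769579) = 769579/1037268536647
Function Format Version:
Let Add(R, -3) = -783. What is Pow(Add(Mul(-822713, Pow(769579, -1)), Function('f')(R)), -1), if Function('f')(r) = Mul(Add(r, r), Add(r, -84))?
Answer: Rational(769579, 1037268536647) ≈ 7.4193e-7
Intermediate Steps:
R = -780 (R = Add(3, -783) = -780)
Function('f')(r) = Mul(2, r, Add(-84, r)) (Function('f')(r) = Mul(Mul(2, r), Add(-84, r)) = Mul(2, r, Add(-84, r)))
Pow(Add(Mul(-822713, Pow(769579, -1)), Function('f')(R)), -1) = Pow(Add(Mul(-822713, Pow(769579, -1)), Mul(2, -780, Add(-84, -780))), -1) = Pow(Add(Mul(-822713, Rational(1, 769579)), Mul(2, -780, -864)), -1) = Pow(Add(Rational(-822713, 769579), 1347840), -1) = Pow(Rational(1037268536647, 769579), -1) = Rational(769579, 1037268536647)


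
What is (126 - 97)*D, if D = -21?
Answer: -609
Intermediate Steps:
(126 - 97)*D = (126 - 97)*(-21) = 29*(-21) = -609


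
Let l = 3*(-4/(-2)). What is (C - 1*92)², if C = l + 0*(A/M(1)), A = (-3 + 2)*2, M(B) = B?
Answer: 7396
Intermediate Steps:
l = 6 (l = 3*(-4*(-½)) = 3*2 = 6)
A = -2 (A = -1*2 = -2)
C = 6 (C = 6 + 0*(-2/1) = 6 + 0*(-2*1) = 6 + 0*(-2) = 6 + 0 = 6)
(C - 1*92)² = (6 - 1*92)² = (6 - 92)² = (-86)² = 7396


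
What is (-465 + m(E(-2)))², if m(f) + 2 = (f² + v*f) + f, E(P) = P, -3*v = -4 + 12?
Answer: 1901641/9 ≈ 2.1129e+5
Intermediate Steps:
v = -8/3 (v = -(-4 + 12)/3 = -⅓*8 = -8/3 ≈ -2.6667)
m(f) = -2 + f² - 5*f/3 (m(f) = -2 + ((f² - 8*f/3) + f) = -2 + (f² - 5*f/3) = -2 + f² - 5*f/3)
(-465 + m(E(-2)))² = (-465 + (-2 + (-2)² - 5/3*(-2)))² = (-465 + (-2 + 4 + 10/3))² = (-465 + 16/3)² = (-1379/3)² = 1901641/9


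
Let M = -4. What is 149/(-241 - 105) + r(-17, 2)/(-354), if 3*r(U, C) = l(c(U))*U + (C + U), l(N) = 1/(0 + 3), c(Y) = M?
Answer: -226631/551178 ≈ -0.41118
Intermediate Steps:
c(Y) = -4
l(N) = ⅓ (l(N) = 1/3 = ⅓)
r(U, C) = C/3 + 4*U/9 (r(U, C) = (U/3 + (C + U))/3 = (C + 4*U/3)/3 = C/3 + 4*U/9)
149/(-241 - 105) + r(-17, 2)/(-354) = 149/(-241 - 105) + ((⅓)*2 + (4/9)*(-17))/(-354) = 149/(-346) + (⅔ - 68/9)*(-1/354) = 149*(-1/346) - 62/9*(-1/354) = -149/346 + 31/1593 = -226631/551178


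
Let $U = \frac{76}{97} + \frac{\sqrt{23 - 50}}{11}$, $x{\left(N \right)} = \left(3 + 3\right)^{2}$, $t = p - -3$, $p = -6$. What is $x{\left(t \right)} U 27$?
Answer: $\frac{73872}{97} + \frac{2916 i \sqrt{3}}{11} \approx 761.57 + 459.15 i$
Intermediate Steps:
$t = -3$ ($t = -6 - -3 = -6 + 3 = -3$)
$x{\left(N \right)} = 36$ ($x{\left(N \right)} = 6^{2} = 36$)
$U = \frac{76}{97} + \frac{3 i \sqrt{3}}{11}$ ($U = 76 \cdot \frac{1}{97} + \sqrt{-27} \cdot \frac{1}{11} = \frac{76}{97} + 3 i \sqrt{3} \cdot \frac{1}{11} = \frac{76}{97} + \frac{3 i \sqrt{3}}{11} \approx 0.78351 + 0.47238 i$)
$x{\left(t \right)} U 27 = 36 \left(\frac{76}{97} + \frac{3 i \sqrt{3}}{11}\right) 27 = \left(\frac{2736}{97} + \frac{108 i \sqrt{3}}{11}\right) 27 = \frac{73872}{97} + \frac{2916 i \sqrt{3}}{11}$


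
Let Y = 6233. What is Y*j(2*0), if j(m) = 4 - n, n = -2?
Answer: 37398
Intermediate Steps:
j(m) = 6 (j(m) = 4 - 1*(-2) = 4 + 2 = 6)
Y*j(2*0) = 6233*6 = 37398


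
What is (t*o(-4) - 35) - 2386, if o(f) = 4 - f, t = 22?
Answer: -2245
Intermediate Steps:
(t*o(-4) - 35) - 2386 = (22*(4 - 1*(-4)) - 35) - 2386 = (22*(4 + 4) - 35) - 2386 = (22*8 - 35) - 2386 = (176 - 35) - 2386 = 141 - 2386 = -2245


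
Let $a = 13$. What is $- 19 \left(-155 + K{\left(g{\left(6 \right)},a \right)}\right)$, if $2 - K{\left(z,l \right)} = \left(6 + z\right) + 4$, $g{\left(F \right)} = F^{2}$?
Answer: $3781$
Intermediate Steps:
$K{\left(z,l \right)} = -8 - z$ ($K{\left(z,l \right)} = 2 - \left(\left(6 + z\right) + 4\right) = 2 - \left(10 + z\right) = -8 - z$)
$- 19 \left(-155 + K{\left(g{\left(6 \right)},a \right)}\right) = - 19 \left(-155 - 44\right) = \left(-19\right) \left(-199\right) = 3781$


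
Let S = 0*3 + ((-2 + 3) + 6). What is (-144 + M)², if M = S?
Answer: 18769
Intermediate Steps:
S = 7 (S = 0 + (1 + 6) = 0 + 7 = 7)
M = 7
(-144 + M)² = (-144 + 7)² = (-137)² = 18769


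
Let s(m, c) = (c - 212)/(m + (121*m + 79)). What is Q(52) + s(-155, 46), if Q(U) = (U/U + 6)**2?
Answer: 922885/18831 ≈ 49.009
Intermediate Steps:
Q(U) = 49 (Q(U) = (1 + 6)**2 = 7**2 = 49)
s(m, c) = (-212 + c)/(79 + 122*m) (s(m, c) = (-212 + c)/(m + (79 + 121*m)) = (-212 + c)/(79 + 122*m))
Q(52) + s(-155, 46) = 49 + (-212 + 46)/(79 + 122*(-155)) = 49 - 166/(79 - 18910) = 49 - 166/(-18831) = 49 - 1/18831*(-166) = 49 + 166/18831 = 922885/18831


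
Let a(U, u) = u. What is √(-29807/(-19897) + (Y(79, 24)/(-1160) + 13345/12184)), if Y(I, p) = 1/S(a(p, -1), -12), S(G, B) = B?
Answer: √28840800982371377683470/105454895880 ≈ 1.6104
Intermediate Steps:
Y(I, p) = -1/12 (Y(I, p) = 1/(-12) = -1/12)
√(-29807/(-19897) + (Y(79, 24)/(-1160) + 13345/12184)) = √(-29807/(-19897) + (-1/12/(-1160) + 13345/12184)) = √(-29807*(-1/19897) + (-1/12*(-1/1160) + 13345*(1/12184))) = √(29807/19897 + (1/13920 + 13345/12184)) = √(29807/19897 + 23221823/21200160) = √(1093957781351/421819583520) = √28840800982371377683470/105454895880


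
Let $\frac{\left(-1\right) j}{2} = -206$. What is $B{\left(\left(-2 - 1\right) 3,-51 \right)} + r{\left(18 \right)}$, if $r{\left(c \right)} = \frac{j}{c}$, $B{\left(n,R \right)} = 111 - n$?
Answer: $\frac{1286}{9} \approx 142.89$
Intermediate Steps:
$j = 412$ ($j = \left(-2\right) \left(-206\right) = 412$)
$r{\left(c \right)} = \frac{412}{c}$
$B{\left(\left(-2 - 1\right) 3,-51 \right)} + r{\left(18 \right)} = \left(111 - \left(-2 - 1\right) 3\right) + \frac{412}{18} = \left(111 - \left(-3\right) 3\right) + 412 \cdot \frac{1}{18} = \left(111 - -9\right) + \frac{206}{9} = \left(111 + 9\right) + \frac{206}{9} = 120 + \frac{206}{9} = \frac{1286}{9}$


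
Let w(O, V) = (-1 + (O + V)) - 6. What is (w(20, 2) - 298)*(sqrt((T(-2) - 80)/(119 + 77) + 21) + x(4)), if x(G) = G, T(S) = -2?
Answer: -1132 - 283*sqrt(4034)/14 ≈ -2415.9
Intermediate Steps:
w(O, V) = -7 + O + V (w(O, V) = (-1 + O + V) - 6 = -7 + O + V)
(w(20, 2) - 298)*(sqrt((T(-2) - 80)/(119 + 77) + 21) + x(4)) = ((-7 + 20 + 2) - 298)*(sqrt((-2 - 80)/(119 + 77) + 21) + 4) = (15 - 298)*(sqrt(-82/196 + 21) + 4) = -283*(sqrt(-82*1/196 + 21) + 4) = -283*(sqrt(-41/98 + 21) + 4) = -283*(sqrt(2017/98) + 4) = -283*(sqrt(4034)/14 + 4) = -283*(4 + sqrt(4034)/14) = -1132 - 283*sqrt(4034)/14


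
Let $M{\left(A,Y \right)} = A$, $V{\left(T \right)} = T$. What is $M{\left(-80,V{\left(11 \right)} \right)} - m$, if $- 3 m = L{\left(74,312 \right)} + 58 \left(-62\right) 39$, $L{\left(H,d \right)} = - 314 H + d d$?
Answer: $- \frac{66376}{3} \approx -22125.0$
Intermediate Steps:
$L{\left(H,d \right)} = d^{2} - 314 H$ ($L{\left(H,d \right)} = - 314 H + d^{2} = d^{2} - 314 H$)
$m = \frac{66136}{3}$ ($m = - \frac{\left(312^{2} - 23236\right) + 58 \left(-62\right) 39}{3} = - \frac{\left(97344 - 23236\right) - 140244}{3} = - \frac{74108 - 140244}{3} = \left(- \frac{1}{3}\right) \left(-66136\right) = \frac{66136}{3} \approx 22045.0$)
$M{\left(-80,V{\left(11 \right)} \right)} - m = -80 - \frac{66136}{3} = - \frac{66376}{3}$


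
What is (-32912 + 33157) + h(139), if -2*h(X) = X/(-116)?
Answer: 56979/232 ≈ 245.60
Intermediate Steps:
h(X) = X/232 (h(X) = -X/(2*(-116)) = -X*(-1)/(2*116) = -(-1)*X/232 = X/232)
(-32912 + 33157) + h(139) = (-32912 + 33157) + (1/232)*139 = 245 + 139/232 = 56979/232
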